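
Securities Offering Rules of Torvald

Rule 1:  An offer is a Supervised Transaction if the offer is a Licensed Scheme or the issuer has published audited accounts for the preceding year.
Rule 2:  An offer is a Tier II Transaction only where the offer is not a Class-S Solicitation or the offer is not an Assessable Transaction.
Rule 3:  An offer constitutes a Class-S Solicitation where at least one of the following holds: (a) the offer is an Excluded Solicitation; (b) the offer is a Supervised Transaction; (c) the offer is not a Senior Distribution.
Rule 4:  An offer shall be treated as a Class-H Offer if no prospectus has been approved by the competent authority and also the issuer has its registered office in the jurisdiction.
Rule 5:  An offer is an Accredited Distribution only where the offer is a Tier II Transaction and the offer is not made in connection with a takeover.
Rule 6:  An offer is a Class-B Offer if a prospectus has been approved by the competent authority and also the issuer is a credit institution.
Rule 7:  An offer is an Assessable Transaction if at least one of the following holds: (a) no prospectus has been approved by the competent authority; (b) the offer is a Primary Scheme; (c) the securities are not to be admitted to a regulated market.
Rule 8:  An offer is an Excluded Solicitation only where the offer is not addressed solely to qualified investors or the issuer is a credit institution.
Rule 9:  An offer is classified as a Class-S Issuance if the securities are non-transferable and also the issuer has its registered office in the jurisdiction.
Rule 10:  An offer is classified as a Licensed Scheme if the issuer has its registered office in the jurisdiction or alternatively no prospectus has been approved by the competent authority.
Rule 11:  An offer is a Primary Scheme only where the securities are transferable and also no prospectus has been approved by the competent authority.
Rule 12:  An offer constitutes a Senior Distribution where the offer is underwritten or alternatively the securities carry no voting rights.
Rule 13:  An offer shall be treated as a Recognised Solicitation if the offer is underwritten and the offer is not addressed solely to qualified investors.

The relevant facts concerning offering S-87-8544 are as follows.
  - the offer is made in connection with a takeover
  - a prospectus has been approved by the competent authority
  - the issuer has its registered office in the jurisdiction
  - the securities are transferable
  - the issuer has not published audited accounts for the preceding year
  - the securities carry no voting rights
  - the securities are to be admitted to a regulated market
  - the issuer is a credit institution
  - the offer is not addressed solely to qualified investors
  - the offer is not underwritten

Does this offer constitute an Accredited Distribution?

No

rule 8 — Excluded Solicitation: [the offer is not addressed solely to qualified investors? yes] OR [the issuer is a credit institution? yes] → satisfied.
rule 10 — Licensed Scheme: [the issuer has its registered office in the jurisdiction? yes] OR [no prospectus has been approved by the competent authority? no] → satisfied.
rule 1 — Supervised Transaction: [Licensed Scheme (rule 10)? yes] OR [the issuer has published audited accounts for the preceding year? no] → satisfied.
rule 12 — Senior Distribution: [the offer is underwritten? no] OR [the securities carry no voting rights? yes] → satisfied.
rule 3 — Class-S Solicitation: [Excluded Solicitation (rule 8)? yes] OR [Supervised Transaction (rule 1)? yes] OR [not a Senior Distribution (rule 12)? no] → satisfied.
rule 11 — Primary Scheme: [the securities are transferable? yes] AND [no prospectus has been approved by the competent authority? no] → not satisfied.
rule 7 — Assessable Transaction: [no prospectus has been approved by the competent authority? no] OR [Primary Scheme (rule 11)? no] OR [the securities are not to be admitted to a regulated market? no] → not satisfied.
rule 2 — Tier II Transaction: [not a Class-S Solicitation (rule 3)? no] OR [not an Assessable Transaction (rule 7)? yes] → satisfied.
rule 5 — Accredited Distribution: [Tier II Transaction (rule 2)? yes] AND [the offer is not made in connection with a takeover? no] → not satisfied.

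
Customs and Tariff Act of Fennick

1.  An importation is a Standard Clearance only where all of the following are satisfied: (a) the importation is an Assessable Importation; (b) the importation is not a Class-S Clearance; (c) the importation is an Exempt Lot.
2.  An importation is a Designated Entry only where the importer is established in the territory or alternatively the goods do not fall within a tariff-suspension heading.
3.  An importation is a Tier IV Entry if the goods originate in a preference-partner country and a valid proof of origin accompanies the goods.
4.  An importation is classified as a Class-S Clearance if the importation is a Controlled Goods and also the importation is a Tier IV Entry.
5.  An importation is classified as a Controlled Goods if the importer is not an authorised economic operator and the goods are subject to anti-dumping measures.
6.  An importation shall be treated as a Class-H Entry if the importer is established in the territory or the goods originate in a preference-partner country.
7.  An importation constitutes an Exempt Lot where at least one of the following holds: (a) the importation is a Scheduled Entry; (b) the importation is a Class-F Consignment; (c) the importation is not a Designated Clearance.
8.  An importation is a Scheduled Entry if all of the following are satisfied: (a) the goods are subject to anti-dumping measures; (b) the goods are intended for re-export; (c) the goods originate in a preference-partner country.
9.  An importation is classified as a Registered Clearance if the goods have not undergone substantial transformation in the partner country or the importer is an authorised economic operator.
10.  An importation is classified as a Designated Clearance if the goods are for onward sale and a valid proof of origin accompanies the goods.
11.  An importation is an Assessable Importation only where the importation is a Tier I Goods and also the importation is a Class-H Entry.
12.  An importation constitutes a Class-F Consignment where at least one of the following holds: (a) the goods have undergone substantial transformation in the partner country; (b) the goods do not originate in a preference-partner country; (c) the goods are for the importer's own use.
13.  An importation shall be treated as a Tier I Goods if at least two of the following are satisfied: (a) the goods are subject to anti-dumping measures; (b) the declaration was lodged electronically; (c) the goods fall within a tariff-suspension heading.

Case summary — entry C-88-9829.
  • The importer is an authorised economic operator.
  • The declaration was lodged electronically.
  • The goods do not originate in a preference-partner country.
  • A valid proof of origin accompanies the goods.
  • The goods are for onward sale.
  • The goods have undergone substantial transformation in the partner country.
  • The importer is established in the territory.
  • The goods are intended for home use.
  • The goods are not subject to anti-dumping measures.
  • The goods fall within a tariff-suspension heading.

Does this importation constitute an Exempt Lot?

Yes

paragraph 8 — Scheduled Entry: [the goods are subject to anti-dumping measures? no] AND [the goods are intended for re-export? no] AND [the goods originate in a preference-partner country? no] → not satisfied.
paragraph 12 — Class-F Consignment: [the goods have undergone substantial transformation in the partner country? yes] OR [the goods do not originate in a preference-partner country? yes] OR [the goods are for the importer's own use? no] → satisfied.
paragraph 10 — Designated Clearance: [the goods are for onward sale? yes] AND [a valid proof of origin accompanies the goods? yes] → satisfied.
paragraph 7 — Exempt Lot: [Scheduled Entry (paragraph 8)? no] OR [Class-F Consignment (paragraph 12)? yes] OR [not a Designated Clearance (paragraph 10)? no] → satisfied.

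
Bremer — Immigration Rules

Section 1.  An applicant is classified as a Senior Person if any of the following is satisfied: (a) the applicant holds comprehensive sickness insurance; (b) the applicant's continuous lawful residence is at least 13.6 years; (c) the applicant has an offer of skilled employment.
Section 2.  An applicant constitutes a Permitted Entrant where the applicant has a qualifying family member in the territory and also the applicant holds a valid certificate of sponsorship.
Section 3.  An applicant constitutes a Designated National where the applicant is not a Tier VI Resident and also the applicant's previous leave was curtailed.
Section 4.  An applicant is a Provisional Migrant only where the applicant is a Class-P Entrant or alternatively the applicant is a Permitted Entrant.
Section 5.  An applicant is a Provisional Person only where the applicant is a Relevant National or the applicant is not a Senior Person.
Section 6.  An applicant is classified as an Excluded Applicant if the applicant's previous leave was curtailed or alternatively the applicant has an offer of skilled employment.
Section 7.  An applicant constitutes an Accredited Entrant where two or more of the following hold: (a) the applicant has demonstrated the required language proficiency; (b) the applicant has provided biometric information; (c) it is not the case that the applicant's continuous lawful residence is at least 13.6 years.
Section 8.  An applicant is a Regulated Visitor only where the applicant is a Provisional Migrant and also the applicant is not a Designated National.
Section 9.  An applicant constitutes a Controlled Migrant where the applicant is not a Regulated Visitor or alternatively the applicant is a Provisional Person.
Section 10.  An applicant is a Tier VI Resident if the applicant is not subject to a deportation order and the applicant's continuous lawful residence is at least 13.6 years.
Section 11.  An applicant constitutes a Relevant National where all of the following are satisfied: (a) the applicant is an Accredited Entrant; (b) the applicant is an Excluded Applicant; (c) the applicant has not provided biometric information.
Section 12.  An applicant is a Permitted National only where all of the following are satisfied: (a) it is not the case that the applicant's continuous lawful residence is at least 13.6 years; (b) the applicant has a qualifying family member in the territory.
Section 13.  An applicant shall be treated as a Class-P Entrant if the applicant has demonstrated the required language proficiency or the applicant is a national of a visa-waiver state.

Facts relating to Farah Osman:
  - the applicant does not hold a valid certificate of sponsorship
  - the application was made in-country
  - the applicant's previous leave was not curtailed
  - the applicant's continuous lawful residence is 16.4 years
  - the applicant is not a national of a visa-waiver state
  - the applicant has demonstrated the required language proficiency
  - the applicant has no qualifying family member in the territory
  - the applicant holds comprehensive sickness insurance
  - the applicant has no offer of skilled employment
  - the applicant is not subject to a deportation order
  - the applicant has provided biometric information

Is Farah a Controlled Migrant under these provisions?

section 13 — Class-P Entrant: [the applicant has demonstrated the required language proficiency? yes] OR [the applicant is a national of a visa-waiver state? no] → satisfied.
section 2 — Permitted Entrant: [the applicant has a qualifying family member in the territory? no] AND [the applicant holds a valid certificate of sponsorship? no] → not satisfied.
section 4 — Provisional Migrant: [Class-P Entrant (section 13)? yes] OR [Permitted Entrant (section 2)? no] → satisfied.
section 10 — Tier VI Resident: [the applicant is not subject to a deportation order? yes] AND [applicant's continuous lawful residence: 16.4 years ≥ 13.6 years? yes] → satisfied.
section 3 — Designated National: [not a Tier VI Resident (section 10)? no] AND [the applicant's previous leave was curtailed? no] → not satisfied.
section 8 — Regulated Visitor: [Provisional Migrant (section 4)? yes] AND [not a Designated National (section 3)? yes] → satisfied.
section 7 — Accredited Entrant: the applicant has demonstrated the required language proficiency? yes; the applicant has provided biometric information? yes; applicant's continuous lawful residence: 16.4 years ≥ 13.6 years? yes, so negated condition no — 2 of 3 hold (need ≥2) → satisfied.
section 6 — Excluded Applicant: [the applicant's previous leave was curtailed? no] OR [the applicant has an offer of skilled employment? no] → not satisfied.
section 11 — Relevant National: [Accredited Entrant (section 7)? yes] AND [Excluded Applicant (section 6)? no] AND [the applicant has not provided biometric information? no] → not satisfied.
section 1 — Senior Person: [the applicant holds comprehensive sickness insurance? yes] OR [applicant's continuous lawful residence: 16.4 years ≥ 13.6 years? yes] OR [the applicant has an offer of skilled employment? no] → satisfied.
section 5 — Provisional Person: [Relevant National (section 11)? no] OR [not a Senior Person (section 1)? no] → not satisfied.
section 9 — Controlled Migrant: [not a Regulated Visitor (section 8)? no] OR [Provisional Person (section 5)? no] → not satisfied.

No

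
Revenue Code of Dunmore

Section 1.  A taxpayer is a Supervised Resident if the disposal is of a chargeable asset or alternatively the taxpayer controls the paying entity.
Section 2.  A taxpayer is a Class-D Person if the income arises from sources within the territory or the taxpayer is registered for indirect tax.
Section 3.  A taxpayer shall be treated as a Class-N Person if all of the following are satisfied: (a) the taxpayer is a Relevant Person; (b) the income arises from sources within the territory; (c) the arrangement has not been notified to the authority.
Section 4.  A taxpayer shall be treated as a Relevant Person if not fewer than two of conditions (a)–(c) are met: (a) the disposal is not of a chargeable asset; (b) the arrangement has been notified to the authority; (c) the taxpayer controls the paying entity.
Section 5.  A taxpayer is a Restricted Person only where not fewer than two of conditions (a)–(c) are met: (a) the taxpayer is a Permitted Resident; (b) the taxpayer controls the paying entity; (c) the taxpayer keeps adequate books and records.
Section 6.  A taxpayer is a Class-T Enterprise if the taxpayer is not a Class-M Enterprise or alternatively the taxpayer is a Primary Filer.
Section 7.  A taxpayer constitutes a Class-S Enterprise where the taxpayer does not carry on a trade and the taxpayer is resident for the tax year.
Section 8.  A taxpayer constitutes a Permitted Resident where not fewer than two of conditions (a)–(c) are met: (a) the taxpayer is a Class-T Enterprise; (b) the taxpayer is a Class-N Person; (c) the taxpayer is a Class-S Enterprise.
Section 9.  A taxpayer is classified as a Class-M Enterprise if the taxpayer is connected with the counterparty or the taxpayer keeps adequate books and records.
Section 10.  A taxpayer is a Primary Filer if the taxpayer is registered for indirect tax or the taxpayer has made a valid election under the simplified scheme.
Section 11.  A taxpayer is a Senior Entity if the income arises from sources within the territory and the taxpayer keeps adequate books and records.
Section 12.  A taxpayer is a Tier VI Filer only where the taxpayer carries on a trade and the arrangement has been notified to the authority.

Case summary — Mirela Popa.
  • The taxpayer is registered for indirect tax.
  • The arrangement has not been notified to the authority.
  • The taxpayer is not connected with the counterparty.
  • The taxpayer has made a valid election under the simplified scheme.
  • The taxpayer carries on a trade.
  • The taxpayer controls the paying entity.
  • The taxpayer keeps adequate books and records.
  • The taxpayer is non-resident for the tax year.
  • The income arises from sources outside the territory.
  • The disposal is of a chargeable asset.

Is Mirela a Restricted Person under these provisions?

Yes

section 9 — Class-M Enterprise: [the taxpayer is connected with the counterparty? no] OR [the taxpayer keeps adequate books and records? yes] → satisfied.
section 10 — Primary Filer: [the taxpayer is registered for indirect tax? yes] OR [the taxpayer has made a valid election under the simplified scheme? yes] → satisfied.
section 6 — Class-T Enterprise: [not a Class-M Enterprise (section 9)? no] OR [Primary Filer (section 10)? yes] → satisfied.
section 4 — Relevant Person: the disposal is not of a chargeable asset? no; the arrangement has been notified to the authority? no; the taxpayer controls the paying entity? yes — 1 of 3 hold (need ≥2) → not satisfied.
section 3 — Class-N Person: [Relevant Person (section 4)? no] AND [the income arises from sources within the territory? no] AND [the arrangement has not been notified to the authority? yes] → not satisfied.
section 7 — Class-S Enterprise: [the taxpayer does not carry on a trade? no] AND [the taxpayer is resident for the tax year? no] → not satisfied.
section 8 — Permitted Resident: Class-T Enterprise (section 6)? yes; Class-N Person (section 3)? no; Class-S Enterprise (section 7)? no — 1 of 3 hold (need ≥2) → not satisfied.
section 5 — Restricted Person: Permitted Resident (section 8)? no; the taxpayer controls the paying entity? yes; the taxpayer keeps adequate books and records? yes — 2 of 3 hold (need ≥2) → satisfied.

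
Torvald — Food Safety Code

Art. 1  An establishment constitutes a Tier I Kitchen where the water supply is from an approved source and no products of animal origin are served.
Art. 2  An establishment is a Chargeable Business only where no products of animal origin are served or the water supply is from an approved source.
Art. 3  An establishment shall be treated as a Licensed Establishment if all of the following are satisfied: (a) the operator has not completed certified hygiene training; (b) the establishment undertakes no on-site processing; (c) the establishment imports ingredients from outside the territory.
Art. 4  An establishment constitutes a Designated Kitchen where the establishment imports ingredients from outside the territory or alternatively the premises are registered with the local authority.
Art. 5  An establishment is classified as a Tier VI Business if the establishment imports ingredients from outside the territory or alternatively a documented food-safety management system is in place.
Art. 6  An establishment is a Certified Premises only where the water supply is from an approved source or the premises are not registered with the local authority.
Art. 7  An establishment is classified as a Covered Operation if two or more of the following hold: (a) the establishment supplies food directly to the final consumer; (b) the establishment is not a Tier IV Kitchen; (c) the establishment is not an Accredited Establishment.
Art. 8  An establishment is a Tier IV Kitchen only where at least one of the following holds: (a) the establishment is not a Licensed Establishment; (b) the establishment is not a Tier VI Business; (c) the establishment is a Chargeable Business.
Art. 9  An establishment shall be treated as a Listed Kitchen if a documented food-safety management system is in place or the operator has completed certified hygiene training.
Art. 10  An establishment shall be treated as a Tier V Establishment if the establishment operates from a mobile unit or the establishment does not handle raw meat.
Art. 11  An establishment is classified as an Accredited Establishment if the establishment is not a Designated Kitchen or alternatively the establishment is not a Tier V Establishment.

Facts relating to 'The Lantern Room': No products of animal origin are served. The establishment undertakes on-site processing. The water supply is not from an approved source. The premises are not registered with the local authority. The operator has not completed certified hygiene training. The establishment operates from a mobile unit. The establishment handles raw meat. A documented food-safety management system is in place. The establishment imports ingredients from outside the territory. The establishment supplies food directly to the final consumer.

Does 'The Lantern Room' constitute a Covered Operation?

Yes

article 3 — Licensed Establishment: [the operator has not completed certified hygiene training? yes] AND [the establishment undertakes no on-site processing? no] AND [the establishment imports ingredients from outside the territory? yes] → not satisfied.
article 5 — Tier VI Business: [the establishment imports ingredients from outside the territory? yes] OR [a documented food-safety management system is in place? yes] → satisfied.
article 2 — Chargeable Business: [no products of animal origin are served? yes] OR [the water supply is from an approved source? no] → satisfied.
article 8 — Tier IV Kitchen: [not a Licensed Establishment (article 3)? yes] OR [not a Tier VI Business (article 5)? no] OR [Chargeable Business (article 2)? yes] → satisfied.
article 4 — Designated Kitchen: [the establishment imports ingredients from outside the territory? yes] OR [the premises are registered with the local authority? no] → satisfied.
article 10 — Tier V Establishment: [the establishment operates from a mobile unit? yes] OR [the establishment does not handle raw meat? no] → satisfied.
article 11 — Accredited Establishment: [not a Designated Kitchen (article 4)? no] OR [not a Tier V Establishment (article 10)? no] → not satisfied.
article 7 — Covered Operation: the establishment supplies food directly to the final consumer? yes; not a Tier IV Kitchen (article 8)? no; not an Accredited Establishment (article 11)? yes — 2 of 3 hold (need ≥2) → satisfied.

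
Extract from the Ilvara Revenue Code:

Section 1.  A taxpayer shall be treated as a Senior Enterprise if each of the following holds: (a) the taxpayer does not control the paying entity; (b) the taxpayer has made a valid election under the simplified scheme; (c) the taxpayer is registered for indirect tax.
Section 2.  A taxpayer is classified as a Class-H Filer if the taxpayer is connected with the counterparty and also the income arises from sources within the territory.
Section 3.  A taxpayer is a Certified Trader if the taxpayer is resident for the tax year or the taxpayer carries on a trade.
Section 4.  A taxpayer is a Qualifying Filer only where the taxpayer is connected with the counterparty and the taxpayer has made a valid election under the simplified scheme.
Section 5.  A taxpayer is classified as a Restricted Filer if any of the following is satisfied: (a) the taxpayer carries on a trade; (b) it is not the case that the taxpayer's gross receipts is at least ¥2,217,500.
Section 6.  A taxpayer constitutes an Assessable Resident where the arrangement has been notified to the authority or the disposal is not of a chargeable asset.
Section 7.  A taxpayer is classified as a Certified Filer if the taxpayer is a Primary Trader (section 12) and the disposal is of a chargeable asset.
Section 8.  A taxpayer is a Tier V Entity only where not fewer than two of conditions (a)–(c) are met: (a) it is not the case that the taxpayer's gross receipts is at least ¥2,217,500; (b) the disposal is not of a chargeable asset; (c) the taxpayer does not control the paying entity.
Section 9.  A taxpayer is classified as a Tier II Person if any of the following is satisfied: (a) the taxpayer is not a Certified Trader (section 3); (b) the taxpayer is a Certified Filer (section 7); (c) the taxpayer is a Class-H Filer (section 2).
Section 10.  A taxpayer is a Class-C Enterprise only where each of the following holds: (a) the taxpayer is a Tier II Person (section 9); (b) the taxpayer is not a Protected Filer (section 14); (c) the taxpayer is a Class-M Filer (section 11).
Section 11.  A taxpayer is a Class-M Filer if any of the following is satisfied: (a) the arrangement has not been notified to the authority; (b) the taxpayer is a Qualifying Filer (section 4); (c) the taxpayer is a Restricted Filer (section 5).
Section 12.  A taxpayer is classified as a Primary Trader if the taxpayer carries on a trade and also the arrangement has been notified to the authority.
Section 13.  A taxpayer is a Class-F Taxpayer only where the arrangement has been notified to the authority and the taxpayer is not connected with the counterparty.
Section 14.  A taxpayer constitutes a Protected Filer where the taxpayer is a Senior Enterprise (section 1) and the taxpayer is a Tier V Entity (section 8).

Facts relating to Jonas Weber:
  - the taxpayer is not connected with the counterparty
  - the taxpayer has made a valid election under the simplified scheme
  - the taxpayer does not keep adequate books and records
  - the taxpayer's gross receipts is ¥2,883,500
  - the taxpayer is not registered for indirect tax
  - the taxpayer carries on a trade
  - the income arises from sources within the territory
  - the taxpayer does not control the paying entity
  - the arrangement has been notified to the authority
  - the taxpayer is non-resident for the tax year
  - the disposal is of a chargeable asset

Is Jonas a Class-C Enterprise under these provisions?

Yes

section 3 — Certified Trader: [the taxpayer is resident for the tax year? no] OR [the taxpayer carries on a trade? yes] → satisfied.
section 12 — Primary Trader: [the taxpayer carries on a trade? yes] AND [the arrangement has been notified to the authority? yes] → satisfied.
section 7 — Certified Filer: [Primary Trader (section 12)? yes] AND [the disposal is of a chargeable asset? yes] → satisfied.
section 2 — Class-H Filer: [the taxpayer is connected with the counterparty? no] AND [the income arises from sources within the territory? yes] → not satisfied.
section 9 — Tier II Person: [not a Certified Trader (section 3)? no] OR [Certified Filer (section 7)? yes] OR [Class-H Filer (section 2)? no] → satisfied.
section 1 — Senior Enterprise: [the taxpayer does not control the paying entity? yes] AND [the taxpayer has made a valid election under the simplified scheme? yes] AND [the taxpayer is registered for indirect tax? no] → not satisfied.
section 8 — Tier V Entity: taxpayer's gross receipts: ¥2,883,500 ≥ ¥2,217,500? yes, so negated condition no; the disposal is not of a chargeable asset? no; the taxpayer does not control the paying entity? yes — 1 of 3 hold (need ≥2) → not satisfied.
section 14 — Protected Filer: [Senior Enterprise (section 1)? no] AND [Tier V Entity (section 8)? no] → not satisfied.
section 4 — Qualifying Filer: [the taxpayer is connected with the counterparty? no] AND [the taxpayer has made a valid election under the simplified scheme? yes] → not satisfied.
section 5 — Restricted Filer: [the taxpayer carries on a trade? yes] OR [taxpayer's gross receipts: ¥2,883,500 ≥ ¥2,217,500? yes, so negated condition no] → satisfied.
section 11 — Class-M Filer: [the arrangement has not been notified to the authority? no] OR [Qualifying Filer (section 4)? no] OR [Restricted Filer (section 5)? yes] → satisfied.
section 10 — Class-C Enterprise: [Tier II Person (section 9)? yes] AND [not a Protected Filer (section 14)? yes] AND [Class-M Filer (section 11)? yes] → satisfied.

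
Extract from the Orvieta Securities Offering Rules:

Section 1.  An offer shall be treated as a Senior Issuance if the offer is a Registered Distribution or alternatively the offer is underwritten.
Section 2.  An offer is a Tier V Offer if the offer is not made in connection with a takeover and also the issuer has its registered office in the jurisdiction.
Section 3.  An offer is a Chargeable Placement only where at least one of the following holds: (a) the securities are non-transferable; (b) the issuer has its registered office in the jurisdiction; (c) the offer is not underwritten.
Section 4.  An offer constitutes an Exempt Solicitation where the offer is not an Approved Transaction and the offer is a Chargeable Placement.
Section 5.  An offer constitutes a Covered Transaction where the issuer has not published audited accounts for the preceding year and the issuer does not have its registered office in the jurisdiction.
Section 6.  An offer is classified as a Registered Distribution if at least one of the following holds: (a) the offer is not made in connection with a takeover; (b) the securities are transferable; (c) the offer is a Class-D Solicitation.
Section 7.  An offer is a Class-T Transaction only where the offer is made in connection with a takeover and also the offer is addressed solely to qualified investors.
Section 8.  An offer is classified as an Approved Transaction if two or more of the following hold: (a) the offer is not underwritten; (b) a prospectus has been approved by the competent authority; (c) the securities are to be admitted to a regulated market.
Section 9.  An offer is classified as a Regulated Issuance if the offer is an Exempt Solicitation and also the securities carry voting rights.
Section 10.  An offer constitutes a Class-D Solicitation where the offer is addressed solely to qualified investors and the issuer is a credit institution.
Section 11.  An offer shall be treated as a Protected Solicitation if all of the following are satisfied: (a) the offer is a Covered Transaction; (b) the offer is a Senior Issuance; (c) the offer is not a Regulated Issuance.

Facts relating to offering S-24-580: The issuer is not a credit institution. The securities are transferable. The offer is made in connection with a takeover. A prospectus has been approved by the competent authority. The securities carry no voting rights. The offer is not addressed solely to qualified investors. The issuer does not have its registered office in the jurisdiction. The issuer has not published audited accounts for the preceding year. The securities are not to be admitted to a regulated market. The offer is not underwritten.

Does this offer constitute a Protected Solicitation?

Under section 5: the issuer has not published audited accounts for the preceding year? yes; and the issuer does not have its registered office in the jurisdiction? yes. So the offer is a Covered Transaction.
Under section 10: the offer is addressed solely to qualified investors? no; and the issuer is a credit institution? no. So the offer is not a Class-D Solicitation.
Under section 6: the offer is not made in connection with a takeover? no; or the securities are transferable? yes; or Class-D Solicitation (section 10)? no. So the offer is a Registered Distribution.
Under section 1: Registered Distribution (section 6)? yes; or the offer is underwritten? no. So the offer is a Senior Issuance.
Under section 8: the offer is not underwritten? yes; a prospectus has been approved by the competent authority? yes; the securities are to be admitted to a regulated market? no — 2 of 3 hold (need ≥2) → satisfied.
Under section 3: the securities are non-transferable? no; or the issuer has its registered office in the jurisdiction? no; or the offer is not underwritten? yes. So the offer is a Chargeable Placement.
Under section 4: not an Approved Transaction (section 8)? no; and Chargeable Placement (section 3)? yes. So the offer is not an Exempt Solicitation.
Under section 9: Exempt Solicitation (section 4)? no; and the securities carry voting rights? no. So the offer is not a Regulated Issuance.
Under section 11: Covered Transaction (section 5)? yes; and Senior Issuance (section 1)? yes; and not a Regulated Issuance (section 9)? yes. So the offer is a Protected Solicitation.

Yes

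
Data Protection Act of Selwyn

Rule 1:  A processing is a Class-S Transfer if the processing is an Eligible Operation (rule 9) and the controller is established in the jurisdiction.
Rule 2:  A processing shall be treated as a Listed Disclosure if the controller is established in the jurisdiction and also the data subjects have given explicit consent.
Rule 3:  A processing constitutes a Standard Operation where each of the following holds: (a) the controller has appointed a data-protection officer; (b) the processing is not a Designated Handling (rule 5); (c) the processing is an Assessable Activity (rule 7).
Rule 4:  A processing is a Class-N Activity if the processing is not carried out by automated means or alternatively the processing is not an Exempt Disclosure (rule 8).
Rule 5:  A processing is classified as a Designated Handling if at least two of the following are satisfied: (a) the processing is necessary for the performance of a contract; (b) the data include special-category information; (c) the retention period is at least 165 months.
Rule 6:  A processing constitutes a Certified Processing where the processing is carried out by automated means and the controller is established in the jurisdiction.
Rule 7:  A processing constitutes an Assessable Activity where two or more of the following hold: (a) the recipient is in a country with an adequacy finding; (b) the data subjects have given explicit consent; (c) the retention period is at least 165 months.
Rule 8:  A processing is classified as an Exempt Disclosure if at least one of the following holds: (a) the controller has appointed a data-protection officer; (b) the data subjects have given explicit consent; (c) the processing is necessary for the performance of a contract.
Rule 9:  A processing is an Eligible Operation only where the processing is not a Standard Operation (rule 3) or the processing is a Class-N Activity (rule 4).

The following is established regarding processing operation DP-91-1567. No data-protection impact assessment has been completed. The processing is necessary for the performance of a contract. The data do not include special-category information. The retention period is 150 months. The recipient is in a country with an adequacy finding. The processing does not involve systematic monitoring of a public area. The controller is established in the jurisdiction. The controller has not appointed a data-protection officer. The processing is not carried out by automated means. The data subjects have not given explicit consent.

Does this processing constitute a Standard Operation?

Under rule 5: the processing is necessary for the performance of a contract? yes; the data include special-category information? no; retention period: 150 months ≥ 165 months? no — 1 of 3 hold (need ≥2) → not satisfied.
Under rule 7: the recipient is in a country with an adequacy finding? yes; the data subjects have given explicit consent? no; retention period: 150 months ≥ 165 months? no — 1 of 3 hold (need ≥2) → not satisfied.
Under rule 3: the controller has appointed a data-protection officer? no; and not a Designated Handling (rule 5)? yes; and Assessable Activity (rule 7)? no. So the processing is not a Standard Operation.

No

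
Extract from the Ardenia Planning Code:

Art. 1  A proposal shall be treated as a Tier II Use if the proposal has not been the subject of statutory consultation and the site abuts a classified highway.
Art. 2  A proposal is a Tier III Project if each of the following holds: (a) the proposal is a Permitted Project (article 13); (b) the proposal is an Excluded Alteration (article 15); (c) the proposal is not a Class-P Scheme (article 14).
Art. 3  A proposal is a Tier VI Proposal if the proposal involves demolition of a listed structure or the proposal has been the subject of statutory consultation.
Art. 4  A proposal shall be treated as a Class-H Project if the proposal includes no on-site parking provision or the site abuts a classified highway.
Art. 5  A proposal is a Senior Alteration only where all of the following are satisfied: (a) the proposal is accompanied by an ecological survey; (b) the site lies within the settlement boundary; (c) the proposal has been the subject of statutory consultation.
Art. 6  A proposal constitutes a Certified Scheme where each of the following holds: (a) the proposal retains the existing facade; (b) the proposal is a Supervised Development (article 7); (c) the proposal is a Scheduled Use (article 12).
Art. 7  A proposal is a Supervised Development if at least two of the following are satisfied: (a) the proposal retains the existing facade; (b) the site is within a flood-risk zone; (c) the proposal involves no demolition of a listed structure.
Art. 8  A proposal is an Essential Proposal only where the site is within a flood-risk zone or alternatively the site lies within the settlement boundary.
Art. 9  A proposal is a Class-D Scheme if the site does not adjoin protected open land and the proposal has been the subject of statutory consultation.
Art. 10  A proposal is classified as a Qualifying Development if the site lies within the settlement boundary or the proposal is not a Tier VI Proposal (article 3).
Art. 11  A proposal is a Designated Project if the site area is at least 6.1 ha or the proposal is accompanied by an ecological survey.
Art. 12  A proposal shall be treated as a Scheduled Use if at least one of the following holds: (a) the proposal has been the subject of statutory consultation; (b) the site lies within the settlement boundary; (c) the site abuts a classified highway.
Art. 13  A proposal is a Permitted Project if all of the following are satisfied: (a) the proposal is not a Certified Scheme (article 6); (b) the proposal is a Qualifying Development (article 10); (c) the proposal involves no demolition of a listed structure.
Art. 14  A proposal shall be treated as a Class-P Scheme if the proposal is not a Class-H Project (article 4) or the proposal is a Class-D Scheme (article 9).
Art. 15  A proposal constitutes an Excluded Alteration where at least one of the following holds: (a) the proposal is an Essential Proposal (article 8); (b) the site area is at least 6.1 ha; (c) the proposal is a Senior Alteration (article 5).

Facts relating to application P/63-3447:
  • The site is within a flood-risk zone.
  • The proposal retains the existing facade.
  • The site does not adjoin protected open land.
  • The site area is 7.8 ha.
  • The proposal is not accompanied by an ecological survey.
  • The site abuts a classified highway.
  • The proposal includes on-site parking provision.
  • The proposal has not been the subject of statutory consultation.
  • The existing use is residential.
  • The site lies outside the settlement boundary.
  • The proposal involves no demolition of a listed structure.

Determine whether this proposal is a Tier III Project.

No

article 7 — Supervised Development: the proposal retains the existing facade? yes; the site is within a flood-risk zone? yes; the proposal involves no demolition of a listed structure? yes — 3 of 3 hold (need ≥2) → satisfied.
article 12 — Scheduled Use: [the proposal has been the subject of statutory consultation? no] OR [the site lies within the settlement boundary? no] OR [the site abuts a classified highway? yes] → satisfied.
article 6 — Certified Scheme: [the proposal retains the existing facade? yes] AND [Supervised Development (article 7)? yes] AND [Scheduled Use (article 12)? yes] → satisfied.
article 3 — Tier VI Proposal: [the proposal involves demolition of a listed structure? no] OR [the proposal has been the subject of statutory consultation? no] → not satisfied.
article 10 — Qualifying Development: [the site lies within the settlement boundary? no] OR [not a Tier VI Proposal (article 3)? yes] → satisfied.
article 13 — Permitted Project: [not a Certified Scheme (article 6)? no] AND [Qualifying Development (article 10)? yes] AND [the proposal involves no demolition of a listed structure? yes] → not satisfied.
article 8 — Essential Proposal: [the site is within a flood-risk zone? yes] OR [the site lies within the settlement boundary? no] → satisfied.
article 5 — Senior Alteration: [the proposal is accompanied by an ecological survey? no] AND [the site lies within the settlement boundary? no] AND [the proposal has been the subject of statutory consultation? no] → not satisfied.
article 15 — Excluded Alteration: [Essential Proposal (article 8)? yes] OR [site area: 7.8 ha ≥ 6.1 ha? yes] OR [Senior Alteration (article 5)? no] → satisfied.
article 4 — Class-H Project: [the proposal includes no on-site parking provision? no] OR [the site abuts a classified highway? yes] → satisfied.
article 9 — Class-D Scheme: [the site does not adjoin protected open land? yes] AND [the proposal has been the subject of statutory consultation? no] → not satisfied.
article 14 — Class-P Scheme: [not a Class-H Project (article 4)? no] OR [Class-D Scheme (article 9)? no] → not satisfied.
article 2 — Tier III Project: [Permitted Project (article 13)? no] AND [Excluded Alteration (article 15)? yes] AND [not a Class-P Scheme (article 14)? yes] → not satisfied.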